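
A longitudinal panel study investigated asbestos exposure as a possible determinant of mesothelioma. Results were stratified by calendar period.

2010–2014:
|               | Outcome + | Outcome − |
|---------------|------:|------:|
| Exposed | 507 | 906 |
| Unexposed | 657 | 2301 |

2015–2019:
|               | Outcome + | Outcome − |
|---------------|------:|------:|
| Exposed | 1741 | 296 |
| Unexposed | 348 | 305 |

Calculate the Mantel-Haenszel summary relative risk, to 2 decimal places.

1.61

RR_MH = Σ(aᵢ·n₀ᵢ/nᵢ) / Σ(cᵢ·n₁ᵢ/nᵢ), with n₁ᵢ = aᵢ+bᵢ (exposed), n₀ᵢ = cᵢ+dᵢ (unexposed), nᵢ = n₁ᵢ+n₀ᵢ.
Stratum 1 (2010–2014): n₁ = 1413, n₀ = 2958, n = 4371; a·n₀/n = 507·2958/4371 = 343.1036; c·n₁/n = 657·1413/4371 = 212.3864
Stratum 2 (2015–2019): n₁ = 2037, n₀ = 653, n = 2690; a·n₀/n = 1741·653/2690 = 422.6294; c·n₁/n = 348·2037/2690 = 263.5227
RR_MH = (343.1036 + 422.6294) / (212.3864 + 263.5227) = 765.7330 / 475.9091 = 1.60899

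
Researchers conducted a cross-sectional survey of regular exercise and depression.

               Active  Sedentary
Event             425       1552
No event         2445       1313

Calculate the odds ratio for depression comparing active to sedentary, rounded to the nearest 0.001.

0.147

Reading the table with exposure as columns: a = 425 (Active, case), b = 2445 (Active, non-case), c = 1552 (Sedentary, case), d = 1313.
OR = (a·d)/(b·c) = (425 × 1313) / (2445 × 1552) = 558025 / 3794640 = 0.14706
Exposure is associated with lower odds of depression (OR = 0.15 < 1).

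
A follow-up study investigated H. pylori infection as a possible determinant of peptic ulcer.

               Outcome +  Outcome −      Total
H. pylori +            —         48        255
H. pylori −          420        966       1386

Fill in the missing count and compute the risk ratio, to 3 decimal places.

The missing cell is in the exposed row: 255 − 48 = 207.
So a = 207, b = 48, c = 420, d = 966.
RR = [a/(a+b)] / [c/(c+d)] = (207/255) / (420/1386) = 0.81176/0.30303 = 2.67882

2.679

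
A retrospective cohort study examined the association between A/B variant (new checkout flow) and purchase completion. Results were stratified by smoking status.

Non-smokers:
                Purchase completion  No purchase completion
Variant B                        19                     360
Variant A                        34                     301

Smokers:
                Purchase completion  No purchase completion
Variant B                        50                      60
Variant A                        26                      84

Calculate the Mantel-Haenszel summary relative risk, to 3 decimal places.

RR_MH = Σ(aᵢ·n₀ᵢ/nᵢ) / Σ(cᵢ·n₁ᵢ/nᵢ), with n₁ᵢ = aᵢ+bᵢ (exposed), n₀ᵢ = cᵢ+dᵢ (unexposed), nᵢ = n₁ᵢ+n₀ᵢ.
Stratum 1 (Non-smokers): n₁ = 379, n₀ = 335, n = 714; a·n₀/n = 19·335/714 = 8.9146; c·n₁/n = 34·379/714 = 18.0476
Stratum 2 (Smokers): n₁ = 110, n₀ = 110, n = 220; a·n₀/n = 50·110/220 = 25.0000; c·n₁/n = 26·110/220 = 13.0000
RR_MH = (8.9146 + 25.0000) / (18.0476 + 13.0000) = 33.9146 / 31.0476 = 1.09234

1.092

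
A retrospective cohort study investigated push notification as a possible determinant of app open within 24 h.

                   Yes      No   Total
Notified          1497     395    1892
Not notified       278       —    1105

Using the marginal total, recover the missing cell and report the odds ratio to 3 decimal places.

The missing cell is in the unexposed row: 1105 − 278 = 827.
So a = 1497, b = 395, c = 278, d = 827.
OR = (a·d)/(b·c) = (1497 × 827) / (395 × 278) = 1238019 / 109810 = 11.27419

11.274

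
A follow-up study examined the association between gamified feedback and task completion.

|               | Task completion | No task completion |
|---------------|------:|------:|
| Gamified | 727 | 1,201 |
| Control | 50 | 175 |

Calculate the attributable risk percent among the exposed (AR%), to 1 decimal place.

41.1

Cells: a = 727, b = 1201, c = 50, d = 175.
Risk in exposed = 727/1928 = 0.37707; risk in unexposed = 50/225 = 0.22222.
RR = 0.37707/0.22222 = 1.69684
AR% = (RR − 1)/RR × 100 = (1.69684 − 1)/1.69684 × 100 = 41.0668%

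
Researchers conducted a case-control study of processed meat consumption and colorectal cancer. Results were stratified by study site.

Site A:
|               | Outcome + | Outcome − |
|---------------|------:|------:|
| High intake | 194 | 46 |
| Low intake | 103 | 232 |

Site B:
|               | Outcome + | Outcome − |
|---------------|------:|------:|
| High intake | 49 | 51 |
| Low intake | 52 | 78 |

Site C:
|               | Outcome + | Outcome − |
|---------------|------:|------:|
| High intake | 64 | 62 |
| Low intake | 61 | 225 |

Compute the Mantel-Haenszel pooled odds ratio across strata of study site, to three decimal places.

4.485

OR_MH = Σ(aᵢdᵢ/nᵢ) / Σ(bᵢcᵢ/nᵢ), where nᵢ is the stratum total.
Stratum 1 (Site A): n = 575; a·d/n = 194·232/575 = 78.2748; b·c/n = 46·103/575 = 8.2400
Stratum 2 (Site B): n = 230; a·d/n = 49·78/230 = 16.6174; b·c/n = 51·52/230 = 11.5304
Stratum 3 (Site C): n = 412; a·d/n = 64·225/412 = 34.9515; b·c/n = 62·61/412 = 9.1796
OR_MH = (78.2748 + 16.6174 + 34.9515) / (8.2400 + 11.5304 + 9.1796) = 129.8436 / 28.9500 = 4.48509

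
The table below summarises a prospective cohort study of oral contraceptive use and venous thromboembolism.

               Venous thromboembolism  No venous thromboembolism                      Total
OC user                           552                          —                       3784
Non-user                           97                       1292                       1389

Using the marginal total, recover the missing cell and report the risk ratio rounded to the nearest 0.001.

2.089

The missing cell is in the exposed row: 3784 − 552 = 3232.
So a = 552, b = 3232, c = 97, d = 1292.
RR = [a/(a+b)] / [c/(c+d)] = (552/3784) / (97/1389) = 0.14588/0.06983 = 2.08890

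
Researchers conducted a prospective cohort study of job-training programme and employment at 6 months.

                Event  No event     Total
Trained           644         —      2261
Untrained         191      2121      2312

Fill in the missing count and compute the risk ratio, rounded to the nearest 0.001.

The missing cell is in the exposed row: 2261 − 644 = 1617.
So a = 644, b = 1617, c = 191, d = 2121.
RR = [a/(a+b)] / [c/(c+d)] = (644/2261) / (191/2312) = 0.28483/0.08261 = 3.44778

3.448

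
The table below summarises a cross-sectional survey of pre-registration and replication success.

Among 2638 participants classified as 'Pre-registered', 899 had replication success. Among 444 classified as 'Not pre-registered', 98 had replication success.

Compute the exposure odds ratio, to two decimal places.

1.83

From the description: a = 899, b = 1739, c = 98, d = 346.
OR = (a·d)/(b·c) = (899 × 346) / (1739 × 98) = 311054 / 170422 = 1.82520
The odds of replication success are about 1.83 times as high in the pre-registered group.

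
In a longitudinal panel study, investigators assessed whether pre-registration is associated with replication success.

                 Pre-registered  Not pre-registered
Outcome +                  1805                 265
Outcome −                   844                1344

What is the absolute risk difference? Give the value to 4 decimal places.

Reading the table with exposure as columns: a = 1805 (Pre-registered, case), b = 844 (Pre-registered, non-case), c = 265 (Not pre-registered, case), d = 1344.
Risk in exposed = 1805/2649 = 0.681389; risk in unexposed = 265/1609 = 0.164699.
Risk difference = 0.681389 − 0.164699 = 0.516691

0.5167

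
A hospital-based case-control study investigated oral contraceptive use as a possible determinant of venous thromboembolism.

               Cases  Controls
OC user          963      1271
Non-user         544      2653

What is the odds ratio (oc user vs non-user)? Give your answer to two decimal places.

3.70

Cells: a = 963, b = 1271, c = 544, d = 2653.
OR = (a·d)/(b·c) = (963 × 2653) / (1271 × 544) = 2554839 / 691424 = 3.69504
The odds of venous thromboembolism are about 3.70 times as high in the oc user group.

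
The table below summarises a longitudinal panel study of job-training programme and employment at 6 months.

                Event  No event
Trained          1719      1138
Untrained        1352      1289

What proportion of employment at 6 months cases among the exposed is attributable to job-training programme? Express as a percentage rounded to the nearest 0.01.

Cells: a = 1719, b = 1138, c = 1352, d = 1289.
Risk in exposed = 1719/2857 = 0.60168; risk in unexposed = 1352/2641 = 0.51193.
RR = 0.60168/0.51193 = 1.17532
AR% = (RR − 1)/RR × 100 = (1.17532 − 1)/1.17532 × 100 = 14.9170%

14.92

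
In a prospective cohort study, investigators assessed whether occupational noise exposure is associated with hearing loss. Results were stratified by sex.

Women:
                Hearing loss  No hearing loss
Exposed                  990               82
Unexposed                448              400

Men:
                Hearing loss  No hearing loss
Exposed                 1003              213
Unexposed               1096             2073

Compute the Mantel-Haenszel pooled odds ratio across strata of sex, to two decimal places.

9.40

OR_MH = Σ(aᵢdᵢ/nᵢ) / Σ(bᵢcᵢ/nᵢ), where nᵢ is the stratum total.
Stratum 1 (Women): n = 1920; a·d/n = 990·400/1920 = 206.2500; b·c/n = 82·448/1920 = 19.1333
Stratum 2 (Men): n = 4385; a·d/n = 1003·2073/4385 = 474.1662; b·c/n = 213·1096/4385 = 53.2379
OR_MH = (206.2500 + 474.1662) / (19.1333 + 53.2379) = 680.4162 / 72.3712 = 9.40176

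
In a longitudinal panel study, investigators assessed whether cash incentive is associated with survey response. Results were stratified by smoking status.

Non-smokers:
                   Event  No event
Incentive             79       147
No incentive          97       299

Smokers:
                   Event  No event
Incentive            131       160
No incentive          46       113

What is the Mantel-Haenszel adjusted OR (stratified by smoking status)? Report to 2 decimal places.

1.80

OR_MH = Σ(aᵢdᵢ/nᵢ) / Σ(bᵢcᵢ/nᵢ), where nᵢ is the stratum total.
Stratum 1 (Non-smokers): n = 622; a·d/n = 79·299/622 = 37.9759; b·c/n = 147·97/622 = 22.9244
Stratum 2 (Smokers): n = 450; a·d/n = 131·113/450 = 32.8956; b·c/n = 160·46/450 = 16.3556
OR_MH = (37.9759 + 32.8956) / (22.9244 + 16.3556) = 70.8714 / 39.2800 = 1.80426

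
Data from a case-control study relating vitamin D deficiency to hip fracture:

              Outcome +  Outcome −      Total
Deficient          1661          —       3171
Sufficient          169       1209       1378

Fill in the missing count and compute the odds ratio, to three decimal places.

7.869

The missing cell is in the exposed row: 3171 − 1661 = 1510.
So a = 1661, b = 1510, c = 169, d = 1209.
OR = (a·d)/(b·c) = (1661 × 1209) / (1510 × 169) = 2008149 / 255190 = 7.86923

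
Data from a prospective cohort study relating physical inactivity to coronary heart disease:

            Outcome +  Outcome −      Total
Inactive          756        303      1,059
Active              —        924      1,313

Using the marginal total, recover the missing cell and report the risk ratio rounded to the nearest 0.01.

The missing cell is in the unexposed row: 1313 − 924 = 389.
So a = 756, b = 303, c = 389, d = 924.
RR = [a/(a+b)] / [c/(c+d)] = (756/1059) / (389/1313) = 0.71388/0.29627 = 2.40958

2.41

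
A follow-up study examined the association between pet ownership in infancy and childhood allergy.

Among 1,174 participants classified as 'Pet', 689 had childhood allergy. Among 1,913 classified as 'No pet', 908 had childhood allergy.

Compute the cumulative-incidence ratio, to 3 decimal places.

1.236

From the description: a = 689, b = 485, c = 908, d = 1005.
Risk in exposed = 689/1174 = 0.58688; risk in unexposed = 908/1913 = 0.47465.
RR = 0.58688 / 0.47465 = 1.23646
The risk among the exposed is 1.24 times that among the unexposed.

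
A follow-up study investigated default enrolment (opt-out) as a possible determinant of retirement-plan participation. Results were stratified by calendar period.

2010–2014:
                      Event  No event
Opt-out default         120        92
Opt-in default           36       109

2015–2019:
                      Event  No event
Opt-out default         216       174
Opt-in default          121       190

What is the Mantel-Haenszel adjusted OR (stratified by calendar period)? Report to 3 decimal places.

OR_MH = Σ(aᵢdᵢ/nᵢ) / Σ(bᵢcᵢ/nᵢ), where nᵢ is the stratum total.
Stratum 1 (2010–2014): n = 357; a·d/n = 120·109/357 = 36.6387; b·c/n = 92·36/357 = 9.2773
Stratum 2 (2015–2019): n = 701; a·d/n = 216·190/701 = 58.5449; b·c/n = 174·121/701 = 30.0342
OR_MH = (36.6387 + 58.5449) / (9.2773 + 30.0342) = 95.1836 / 39.3115 = 2.42126

2.421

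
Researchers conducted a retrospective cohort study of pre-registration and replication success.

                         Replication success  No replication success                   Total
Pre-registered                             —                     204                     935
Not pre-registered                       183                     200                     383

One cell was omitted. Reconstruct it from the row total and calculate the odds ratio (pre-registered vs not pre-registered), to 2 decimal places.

3.92

The missing cell is in the exposed row: 935 − 204 = 731.
So a = 731, b = 204, c = 183, d = 200.
OR = (a·d)/(b·c) = (731 × 200) / (204 × 183) = 146200 / 37332 = 3.91621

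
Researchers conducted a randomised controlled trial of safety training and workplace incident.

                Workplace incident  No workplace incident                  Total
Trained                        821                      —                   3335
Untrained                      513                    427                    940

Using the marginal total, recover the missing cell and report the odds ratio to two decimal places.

The missing cell is in the exposed row: 3335 − 821 = 2514.
So a = 821, b = 2514, c = 513, d = 427.
OR = (a·d)/(b·c) = (821 × 427) / (2514 × 513) = 350567 / 1289682 = 0.27182

0.27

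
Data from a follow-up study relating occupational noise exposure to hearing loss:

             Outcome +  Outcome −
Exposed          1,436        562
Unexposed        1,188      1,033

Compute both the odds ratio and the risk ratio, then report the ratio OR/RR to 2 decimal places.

1.65

Cells: a = 1436, b = 562, c = 1188, d = 1033.
OR = (1436·1033)/(562·1188) = 1483388/667656 = 2.22178
Risk in exposed = 1436/1998 = 0.71872; risk in unexposed = 1188/2221 = 0.53489; RR = 1.34367
OR/RR = 2.22178 / 1.34367 = 1.65353
The outcome is not rare, so the OR lies further from 1 than the RR.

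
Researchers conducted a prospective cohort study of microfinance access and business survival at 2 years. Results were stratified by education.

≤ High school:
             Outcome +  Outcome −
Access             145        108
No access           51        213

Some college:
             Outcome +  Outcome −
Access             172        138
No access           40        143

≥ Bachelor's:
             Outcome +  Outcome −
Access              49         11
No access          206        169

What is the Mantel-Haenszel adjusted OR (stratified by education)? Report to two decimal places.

OR_MH = Σ(aᵢdᵢ/nᵢ) / Σ(bᵢcᵢ/nᵢ), where nᵢ is the stratum total.
Stratum 1 (≤ High school): n = 517; a·d/n = 145·213/517 = 59.7389; b·c/n = 108·51/517 = 10.6538
Stratum 2 (Some college): n = 493; a·d/n = 172·143/493 = 49.8905; b·c/n = 138·40/493 = 11.1968
Stratum 3 (≥ Bachelor's): n = 435; a·d/n = 49·169/435 = 19.0368; b·c/n = 11·206/435 = 5.2092
OR_MH = (59.7389 + 49.8905 + 19.0368) / (10.6538 + 11.1968 + 5.2092) = 128.6661 / 27.0597 = 4.75489

4.75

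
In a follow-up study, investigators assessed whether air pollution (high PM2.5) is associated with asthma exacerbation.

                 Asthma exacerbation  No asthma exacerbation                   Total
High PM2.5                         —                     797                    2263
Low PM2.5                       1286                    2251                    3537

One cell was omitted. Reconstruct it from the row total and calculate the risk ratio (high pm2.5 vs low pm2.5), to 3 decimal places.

The missing cell is in the exposed row: 2263 − 797 = 1466.
So a = 1466, b = 797, c = 1286, d = 2251.
RR = [a/(a+b)] / [c/(c+d)] = (1466/2263) / (1286/3537) = 0.64781/0.36358 = 1.78174

1.782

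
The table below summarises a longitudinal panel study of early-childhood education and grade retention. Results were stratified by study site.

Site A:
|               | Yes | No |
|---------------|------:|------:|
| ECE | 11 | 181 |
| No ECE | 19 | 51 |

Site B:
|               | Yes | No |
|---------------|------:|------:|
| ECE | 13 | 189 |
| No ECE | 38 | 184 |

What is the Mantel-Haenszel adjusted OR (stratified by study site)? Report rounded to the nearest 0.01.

OR_MH = Σ(aᵢdᵢ/nᵢ) / Σ(bᵢcᵢ/nᵢ), where nᵢ is the stratum total.
Stratum 1 (Site A): n = 262; a·d/n = 11·51/262 = 2.1412; b·c/n = 181·19/262 = 13.1260
Stratum 2 (Site B): n = 424; a·d/n = 13·184/424 = 5.6415; b·c/n = 189·38/424 = 16.9387
OR_MH = (2.1412 + 5.6415) / (13.1260 + 16.9387) = 7.7827 / 30.0646 = 0.25887

0.26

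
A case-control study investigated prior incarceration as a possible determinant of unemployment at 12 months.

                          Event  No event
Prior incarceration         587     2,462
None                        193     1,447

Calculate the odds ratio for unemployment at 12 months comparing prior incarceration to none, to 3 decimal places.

1.788

Cells: a = 587, b = 2462, c = 193, d = 1447.
OR = (a·d)/(b·c) = (587 × 1447) / (2462 × 193) = 849389 / 475166 = 1.78756
The odds of unemployment at 12 months are about 1.79 times as high in the prior incarceration group.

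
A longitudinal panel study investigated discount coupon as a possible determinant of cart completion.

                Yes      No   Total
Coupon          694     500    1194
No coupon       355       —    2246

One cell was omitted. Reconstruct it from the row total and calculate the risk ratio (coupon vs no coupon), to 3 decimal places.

3.677

The missing cell is in the unexposed row: 2246 − 355 = 1891.
So a = 694, b = 500, c = 355, d = 1891.
RR = [a/(a+b)] / [c/(c+d)] = (694/1194) / (355/2246) = 0.58124/0.15806 = 3.67736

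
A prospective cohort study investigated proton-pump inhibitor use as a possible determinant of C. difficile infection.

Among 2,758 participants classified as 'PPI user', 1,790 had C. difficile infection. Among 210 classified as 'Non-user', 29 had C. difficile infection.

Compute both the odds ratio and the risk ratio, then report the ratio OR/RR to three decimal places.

From the description: a = 1790, b = 968, c = 29, d = 181.
OR = (1790·181)/(968·29) = 323990/28072 = 11.54139
Risk in exposed = 1790/2758 = 0.64902; risk in unexposed = 29/210 = 0.13810; RR = 4.69981
OR/RR = 11.54139 / 4.69981 = 2.45572
The outcome is not rare, so the OR lies further from 1 than the RR.

2.456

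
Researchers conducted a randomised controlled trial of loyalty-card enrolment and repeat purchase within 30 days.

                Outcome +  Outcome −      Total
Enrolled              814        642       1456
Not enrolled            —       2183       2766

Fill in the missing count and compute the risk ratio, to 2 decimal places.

The missing cell is in the unexposed row: 2766 − 2183 = 583.
So a = 814, b = 642, c = 583, d = 2183.
RR = [a/(a+b)] / [c/(c+d)] = (814/1456) / (583/2766) = 0.55907/0.21077 = 2.65245

2.65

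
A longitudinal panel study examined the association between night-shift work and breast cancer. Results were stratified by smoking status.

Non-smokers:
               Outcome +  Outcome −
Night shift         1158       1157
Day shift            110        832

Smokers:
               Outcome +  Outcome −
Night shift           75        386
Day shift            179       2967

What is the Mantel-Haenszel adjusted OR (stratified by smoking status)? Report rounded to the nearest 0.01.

OR_MH = Σ(aᵢdᵢ/nᵢ) / Σ(bᵢcᵢ/nᵢ), where nᵢ is the stratum total.
Stratum 1 (Non-smokers): n = 3257; a·d/n = 1158·832/3257 = 295.8109; b·c/n = 1157·110/3257 = 39.0758
Stratum 2 (Smokers): n = 3607; a·d/n = 75·2967/3607 = 61.6925; b·c/n = 386·179/3607 = 19.1555
OR_MH = (295.8109 + 61.6925) / (39.0758 + 19.1555) = 357.5034 / 58.2314 = 6.13936

6.14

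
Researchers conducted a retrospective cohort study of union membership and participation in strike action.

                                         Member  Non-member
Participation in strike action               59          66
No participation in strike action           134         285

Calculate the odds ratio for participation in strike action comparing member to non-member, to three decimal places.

Reading the table with exposure as columns: a = 59 (Member, case), b = 134 (Member, non-case), c = 66 (Non-member, case), d = 285.
OR = (a·d)/(b·c) = (59 × 285) / (134 × 66) = 16815 / 8844 = 1.90129
The odds of participation in strike action are about 1.90 times as high in the member group.

1.901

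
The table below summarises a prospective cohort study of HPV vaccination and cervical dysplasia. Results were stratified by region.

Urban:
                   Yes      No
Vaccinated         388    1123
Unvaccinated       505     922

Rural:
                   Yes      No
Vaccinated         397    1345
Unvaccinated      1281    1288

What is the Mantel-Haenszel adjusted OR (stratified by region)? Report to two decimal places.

OR_MH = Σ(aᵢdᵢ/nᵢ) / Σ(bᵢcᵢ/nᵢ), where nᵢ is the stratum total.
Stratum 1 (Urban): n = 2938; a·d/n = 388·922/2938 = 121.7617; b·c/n = 1123·505/2938 = 193.0276
Stratum 2 (Rural): n = 4311; a·d/n = 397·1288/4311 = 118.6119; b·c/n = 1345·1281/4311 = 399.6625
OR_MH = (121.7617 + 118.6119) / (193.0276 + 399.6625) = 240.3737 / 592.6901 = 0.40556

0.41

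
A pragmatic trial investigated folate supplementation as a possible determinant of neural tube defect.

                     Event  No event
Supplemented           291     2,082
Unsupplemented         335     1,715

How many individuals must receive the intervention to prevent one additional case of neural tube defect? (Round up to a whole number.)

25

Risk in treated group = 291/2373 = 0.12263; risk in control = 335/2050 = 0.16341.
Absolute risk reduction = 0.16341 − 0.12263 = 0.04079
NNT = 1 / ARR = 1 / 0.04079 = 24.519 → round up → 25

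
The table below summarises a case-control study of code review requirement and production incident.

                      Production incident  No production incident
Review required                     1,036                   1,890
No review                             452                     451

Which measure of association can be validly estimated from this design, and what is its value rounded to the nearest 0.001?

0.547

Cells: a = 1036, b = 1890, c = 452, d = 451.
This is a case-control study: participants were sampled on outcome status, so risks in the source population cannot be estimated directly — relative risk is not valid here. The odds ratio is the appropriate measure.
OR = (a·d)/(b·c) = (1036 × 451) / (1890 × 452) = 467236 / 854280 = 0.54694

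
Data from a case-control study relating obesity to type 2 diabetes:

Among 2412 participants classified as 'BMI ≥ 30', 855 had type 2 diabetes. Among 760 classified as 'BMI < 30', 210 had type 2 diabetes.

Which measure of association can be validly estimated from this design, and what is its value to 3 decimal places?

1.438

From the description: a = 855, b = 1557, c = 210, d = 550.
This is a case-control study: participants were sampled on outcome status, so risks in the source population cannot be estimated directly — relative risk is not valid here. The odds ratio is the appropriate measure.
OR = (a·d)/(b·c) = (855 × 550) / (1557 × 210) = 470250 / 326970 = 1.43821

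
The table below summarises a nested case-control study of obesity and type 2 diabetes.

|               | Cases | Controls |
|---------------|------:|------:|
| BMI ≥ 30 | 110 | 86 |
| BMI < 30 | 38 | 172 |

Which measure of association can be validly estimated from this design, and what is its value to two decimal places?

5.79

Cells: a = 110, b = 86, c = 38, d = 172.
This is a nested case-control study: participants were sampled on outcome status, so risks in the source population cannot be estimated directly — relative risk is not valid here. The odds ratio is the appropriate measure.
OR = (a·d)/(b·c) = (110 × 172) / (86 × 38) = 18920 / 3268 = 5.78947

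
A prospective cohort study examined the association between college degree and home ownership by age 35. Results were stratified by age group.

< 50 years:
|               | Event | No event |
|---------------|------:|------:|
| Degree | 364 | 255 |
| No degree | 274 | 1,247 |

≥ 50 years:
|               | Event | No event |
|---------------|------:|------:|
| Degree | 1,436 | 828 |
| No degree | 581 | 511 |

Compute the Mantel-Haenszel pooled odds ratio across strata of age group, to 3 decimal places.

2.448

OR_MH = Σ(aᵢdᵢ/nᵢ) / Σ(bᵢcᵢ/nᵢ), where nᵢ is the stratum total.
Stratum 1 (< 50 years): n = 2140; a·d/n = 364·1247/2140 = 212.1065; b·c/n = 255·274/2140 = 32.6495
Stratum 2 (≥ 50 years): n = 3356; a·d/n = 1436·511/3356 = 218.6520; b·c/n = 828·581/3356 = 143.3456
OR_MH = (212.1065 + 218.6520) / (32.6495 + 143.3456) = 430.7585 / 175.9952 = 2.44756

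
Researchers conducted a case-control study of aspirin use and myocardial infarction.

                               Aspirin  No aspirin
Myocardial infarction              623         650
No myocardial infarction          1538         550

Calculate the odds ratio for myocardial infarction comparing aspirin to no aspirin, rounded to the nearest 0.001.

Reading the table with exposure as columns: a = 623 (Aspirin, case), b = 1538 (Aspirin, non-case), c = 650 (No aspirin, case), d = 550.
OR = (a·d)/(b·c) = (623 × 550) / (1538 × 650) = 342650 / 999700 = 0.34275
Exposure is associated with lower odds of myocardial infarction (OR = 0.34 < 1).

0.343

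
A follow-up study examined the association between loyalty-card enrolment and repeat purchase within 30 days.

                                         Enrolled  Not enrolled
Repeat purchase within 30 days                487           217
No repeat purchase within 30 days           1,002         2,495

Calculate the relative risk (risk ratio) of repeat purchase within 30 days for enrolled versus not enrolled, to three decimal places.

4.088

Reading the table with exposure as columns: a = 487 (Enrolled, case), b = 1002 (Enrolled, non-case), c = 217 (Not enrolled, case), d = 2495.
Risk in exposed = 487/1489 = 0.32707; risk in unexposed = 217/2712 = 0.08001.
RR = 0.32707 / 0.08001 = 4.08756
The risk among the exposed is 4.09 times that among the unexposed.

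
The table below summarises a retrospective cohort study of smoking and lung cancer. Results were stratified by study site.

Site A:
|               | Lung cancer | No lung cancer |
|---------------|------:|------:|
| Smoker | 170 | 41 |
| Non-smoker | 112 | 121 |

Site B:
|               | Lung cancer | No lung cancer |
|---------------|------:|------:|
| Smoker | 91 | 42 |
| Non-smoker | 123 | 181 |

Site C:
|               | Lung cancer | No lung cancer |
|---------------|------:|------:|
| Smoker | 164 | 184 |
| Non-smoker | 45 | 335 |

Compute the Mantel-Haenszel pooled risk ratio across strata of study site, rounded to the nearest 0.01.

2.12

RR_MH = Σ(aᵢ·n₀ᵢ/nᵢ) / Σ(cᵢ·n₁ᵢ/nᵢ), with n₁ᵢ = aᵢ+bᵢ (exposed), n₀ᵢ = cᵢ+dᵢ (unexposed), nᵢ = n₁ᵢ+n₀ᵢ.
Stratum 1 (Site A): n₁ = 211, n₀ = 233, n = 444; a·n₀/n = 170·233/444 = 89.2117; c·n₁/n = 112·211/444 = 53.2252
Stratum 2 (Site B): n₁ = 133, n₀ = 304, n = 437; a·n₀/n = 91·304/437 = 63.3043; c·n₁/n = 123·133/437 = 37.4348
Stratum 3 (Site C): n₁ = 348, n₀ = 380, n = 728; a·n₀/n = 164·380/728 = 85.6044; c·n₁/n = 45·348/728 = 21.5110
RR_MH = (89.2117 + 63.3043 + 85.6044) / (53.2252 + 37.4348 + 21.5110) = 238.1205 / 112.1710 = 2.12283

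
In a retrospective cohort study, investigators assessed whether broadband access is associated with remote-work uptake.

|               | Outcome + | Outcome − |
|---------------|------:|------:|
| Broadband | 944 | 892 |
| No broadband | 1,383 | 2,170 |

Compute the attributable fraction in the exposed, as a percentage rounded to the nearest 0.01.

Cells: a = 944, b = 892, c = 1383, d = 2170.
Risk in exposed = 944/1836 = 0.51416; risk in unexposed = 1383/3553 = 0.38925.
RR = 0.51416/0.38925 = 1.32091
AR% = (RR − 1)/RR × 100 = (1.32091 − 1)/1.32091 × 100 = 24.2945%

24.29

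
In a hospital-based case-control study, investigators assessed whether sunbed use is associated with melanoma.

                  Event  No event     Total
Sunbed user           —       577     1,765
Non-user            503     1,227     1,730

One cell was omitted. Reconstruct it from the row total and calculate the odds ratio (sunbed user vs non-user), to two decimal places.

The missing cell is in the exposed row: 1765 − 577 = 1188.
So a = 1188, b = 577, c = 503, d = 1227.
OR = (a·d)/(b·c) = (1188 × 1227) / (577 × 503) = 1457676 / 290231 = 5.02247

5.02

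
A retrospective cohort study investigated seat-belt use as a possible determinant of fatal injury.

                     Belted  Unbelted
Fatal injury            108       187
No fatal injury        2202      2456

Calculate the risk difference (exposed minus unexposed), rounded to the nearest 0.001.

Reading the table with exposure as columns: a = 108 (Belted, case), b = 2202 (Belted, non-case), c = 187 (Unbelted, case), d = 2456.
Risk in exposed = 108/2310 = 0.046753; risk in unexposed = 187/2643 = 0.070753.
Risk difference = 0.046753 − 0.070753 = -0.024000

-0.024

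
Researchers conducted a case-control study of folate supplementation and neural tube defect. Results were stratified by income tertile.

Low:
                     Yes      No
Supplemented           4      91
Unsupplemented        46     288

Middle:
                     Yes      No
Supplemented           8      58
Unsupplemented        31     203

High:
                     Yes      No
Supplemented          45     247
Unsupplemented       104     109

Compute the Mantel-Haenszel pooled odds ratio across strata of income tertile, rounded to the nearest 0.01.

OR_MH = Σ(aᵢdᵢ/nᵢ) / Σ(bᵢcᵢ/nᵢ), where nᵢ is the stratum total.
Stratum 1 (Low): n = 429; a·d/n = 4·288/429 = 2.6853; b·c/n = 91·46/429 = 9.7576
Stratum 2 (Middle): n = 300; a·d/n = 8·203/300 = 5.4133; b·c/n = 58·31/300 = 5.9933
Stratum 3 (High): n = 505; a·d/n = 45·109/505 = 9.7129; b·c/n = 247·104/505 = 50.8673
OR_MH = (2.6853 + 5.4133 + 9.7129) / (9.7576 + 5.9933 + 50.8673) = 17.8115 / 66.6182 = 0.26737

0.27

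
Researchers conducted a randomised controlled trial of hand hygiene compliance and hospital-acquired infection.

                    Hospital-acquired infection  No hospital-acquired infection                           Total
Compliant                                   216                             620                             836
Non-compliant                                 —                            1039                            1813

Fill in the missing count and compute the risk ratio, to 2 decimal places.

The missing cell is in the unexposed row: 1813 − 1039 = 774.
So a = 216, b = 620, c = 774, d = 1039.
RR = [a/(a+b)] / [c/(c+d)] = (216/836) / (774/1813) = 0.25837/0.42692 = 0.60521

0.61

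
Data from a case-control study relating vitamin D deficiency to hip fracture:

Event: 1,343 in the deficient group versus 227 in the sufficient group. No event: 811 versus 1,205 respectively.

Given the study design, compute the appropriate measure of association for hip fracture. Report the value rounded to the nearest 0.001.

From the description: a = 1343, b = 811, c = 227, d = 1205.
This is a case-control study: participants were sampled on outcome status, so risks in the source population cannot be estimated directly — relative risk is not valid here. The odds ratio is the appropriate measure.
OR = (a·d)/(b·c) = (1343 × 1205) / (811 × 227) = 1618315 / 184097 = 8.79056

8.791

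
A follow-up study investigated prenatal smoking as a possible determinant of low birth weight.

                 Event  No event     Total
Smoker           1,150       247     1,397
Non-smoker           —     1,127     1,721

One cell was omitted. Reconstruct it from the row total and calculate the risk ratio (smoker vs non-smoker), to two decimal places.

The missing cell is in the unexposed row: 1721 − 1127 = 594.
So a = 1150, b = 247, c = 594, d = 1127.
RR = [a/(a+b)] / [c/(c+d)] = (1150/1397) / (594/1721) = 0.82319/0.34515 = 2.38504

2.39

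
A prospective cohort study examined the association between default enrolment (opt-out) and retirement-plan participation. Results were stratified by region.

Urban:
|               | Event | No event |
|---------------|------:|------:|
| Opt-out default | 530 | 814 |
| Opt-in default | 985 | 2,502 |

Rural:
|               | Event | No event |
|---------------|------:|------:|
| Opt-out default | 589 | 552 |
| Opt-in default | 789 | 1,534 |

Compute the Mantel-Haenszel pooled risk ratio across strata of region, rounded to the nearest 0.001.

RR_MH = Σ(aᵢ·n₀ᵢ/nᵢ) / Σ(cᵢ·n₁ᵢ/nᵢ), with n₁ᵢ = aᵢ+bᵢ (exposed), n₀ᵢ = cᵢ+dᵢ (unexposed), nᵢ = n₁ᵢ+n₀ᵢ.
Stratum 1 (Urban): n₁ = 1344, n₀ = 3487, n = 4831; a·n₀/n = 530·3487/4831 = 382.5523; c·n₁/n = 985·1344/4831 = 274.0302
Stratum 2 (Rural): n₁ = 1141, n₀ = 2323, n = 3464; a·n₀/n = 589·2323/3464 = 394.9905; c·n₁/n = 789·1141/3464 = 259.8871
RR_MH = (382.5523 + 394.9905) / (274.0302 + 259.8871) = 777.5427 / 533.9173 = 1.45630

1.456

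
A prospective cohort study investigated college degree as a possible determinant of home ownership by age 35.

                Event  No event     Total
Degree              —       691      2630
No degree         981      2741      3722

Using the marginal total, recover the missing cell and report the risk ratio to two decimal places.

2.80

The missing cell is in the exposed row: 2630 − 691 = 1939.
So a = 1939, b = 691, c = 981, d = 2741.
RR = [a/(a+b)] / [c/(c+d)] = (1939/2630) / (981/3722) = 0.73726/0.26357 = 2.79724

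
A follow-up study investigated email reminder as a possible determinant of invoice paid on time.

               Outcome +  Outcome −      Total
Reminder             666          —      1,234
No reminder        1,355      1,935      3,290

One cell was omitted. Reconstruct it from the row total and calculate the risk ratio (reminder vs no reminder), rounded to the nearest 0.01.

The missing cell is in the exposed row: 1234 − 666 = 568.
So a = 666, b = 568, c = 1355, d = 1935.
RR = [a/(a+b)] / [c/(c+d)] = (666/1234) / (1355/3290) = 0.53971/0.41185 = 1.31044

1.31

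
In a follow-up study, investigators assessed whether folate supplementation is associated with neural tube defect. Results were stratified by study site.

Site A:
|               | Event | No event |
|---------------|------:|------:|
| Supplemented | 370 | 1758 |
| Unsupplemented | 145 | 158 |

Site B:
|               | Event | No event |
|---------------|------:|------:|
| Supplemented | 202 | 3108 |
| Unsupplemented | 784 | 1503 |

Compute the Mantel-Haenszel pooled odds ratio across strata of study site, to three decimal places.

OR_MH = Σ(aᵢdᵢ/nᵢ) / Σ(bᵢcᵢ/nᵢ), where nᵢ is the stratum total.
Stratum 1 (Site A): n = 2431; a·d/n = 370·158/2431 = 24.0477; b·c/n = 1758·145/2431 = 104.8581
Stratum 2 (Site B): n = 5597; a·d/n = 202·1503/5597 = 54.2444; b·c/n = 3108·784/5597 = 435.3532
OR_MH = (24.0477 + 54.2444) / (104.8581 + 435.3532) = 78.2921 / 540.2113 = 0.14493

0.145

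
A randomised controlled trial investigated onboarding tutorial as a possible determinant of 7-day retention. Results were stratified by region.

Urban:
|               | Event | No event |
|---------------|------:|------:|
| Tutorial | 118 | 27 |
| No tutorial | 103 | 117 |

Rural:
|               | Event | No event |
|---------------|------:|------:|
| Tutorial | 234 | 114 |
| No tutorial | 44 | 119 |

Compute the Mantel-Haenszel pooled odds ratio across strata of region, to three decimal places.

5.295

OR_MH = Σ(aᵢdᵢ/nᵢ) / Σ(bᵢcᵢ/nᵢ), where nᵢ is the stratum total.
Stratum 1 (Urban): n = 365; a·d/n = 118·117/365 = 37.8247; b·c/n = 27·103/365 = 7.6192
Stratum 2 (Rural): n = 511; a·d/n = 234·119/511 = 54.4932; b·c/n = 114·44/511 = 9.8160
OR_MH = (37.8247 + 54.4932) / (7.6192 + 9.8160) = 92.3178 / 17.4352 = 5.29490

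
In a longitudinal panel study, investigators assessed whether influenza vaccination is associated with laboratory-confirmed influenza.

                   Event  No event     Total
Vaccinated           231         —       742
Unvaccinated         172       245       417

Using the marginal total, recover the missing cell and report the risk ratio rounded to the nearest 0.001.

The missing cell is in the exposed row: 742 − 231 = 511.
So a = 231, b = 511, c = 172, d = 245.
RR = [a/(a+b)] / [c/(c+d)] = (231/742) / (172/417) = 0.31132/0.41247 = 0.75477

0.755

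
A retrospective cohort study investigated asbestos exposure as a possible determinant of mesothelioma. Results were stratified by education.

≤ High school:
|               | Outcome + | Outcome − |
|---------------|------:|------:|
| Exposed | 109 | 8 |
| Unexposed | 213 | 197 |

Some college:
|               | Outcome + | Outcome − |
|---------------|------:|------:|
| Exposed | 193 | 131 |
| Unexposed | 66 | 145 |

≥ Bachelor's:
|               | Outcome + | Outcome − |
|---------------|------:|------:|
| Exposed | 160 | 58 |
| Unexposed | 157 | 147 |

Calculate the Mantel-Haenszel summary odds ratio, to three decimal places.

3.749

OR_MH = Σ(aᵢdᵢ/nᵢ) / Σ(bᵢcᵢ/nᵢ), where nᵢ is the stratum total.
Stratum 1 (≤ High school): n = 527; a·d/n = 109·197/527 = 40.7457; b·c/n = 8·213/527 = 3.2334
Stratum 2 (Some college): n = 535; a·d/n = 193·145/535 = 52.3084; b·c/n = 131·66/535 = 16.1607
Stratum 3 (≥ Bachelor's): n = 522; a·d/n = 160·147/522 = 45.0575; b·c/n = 58·157/522 = 17.4444
OR_MH = (40.7457 + 52.3084 + 45.0575) / (3.2334 + 16.1607 + 17.4444) = 138.1116 / 36.8386 = 3.74910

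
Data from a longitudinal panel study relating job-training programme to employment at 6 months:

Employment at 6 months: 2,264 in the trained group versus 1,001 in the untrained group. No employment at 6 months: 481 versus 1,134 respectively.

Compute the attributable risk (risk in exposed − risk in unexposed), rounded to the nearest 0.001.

0.356

From the description: a = 2264, b = 481, c = 1001, d = 1134.
Risk in exposed = 2264/2745 = 0.824772; risk in unexposed = 1001/2135 = 0.468852.
Risk difference = 0.824772 − 0.468852 = 0.355920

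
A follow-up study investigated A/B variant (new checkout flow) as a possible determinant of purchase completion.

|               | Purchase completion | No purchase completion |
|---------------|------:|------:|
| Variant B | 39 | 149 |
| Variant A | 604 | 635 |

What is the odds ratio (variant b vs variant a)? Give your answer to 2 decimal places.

Cells: a = 39, b = 149, c = 604, d = 635.
OR = (a·d)/(b·c) = (39 × 635) / (149 × 604) = 24765 / 89996 = 0.27518
Exposure is associated with lower odds of purchase completion (OR = 0.28 < 1).

0.28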